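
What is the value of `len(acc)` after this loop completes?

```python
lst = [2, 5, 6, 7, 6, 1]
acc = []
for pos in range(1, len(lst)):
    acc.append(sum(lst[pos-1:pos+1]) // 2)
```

Number of 2-element averages
`acc` takes the values: [] → [3] → [3, 5] → [3, 5, 6] → [3, 5, 6, 6] → [3, 5, 6, 6, 3]
So `len(acc)` = 5

Answer: 5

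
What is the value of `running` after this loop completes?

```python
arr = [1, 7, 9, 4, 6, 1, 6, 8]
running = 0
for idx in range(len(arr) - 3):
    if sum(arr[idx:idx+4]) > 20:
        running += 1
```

Count windows with sum > 20
`running` takes the values: 0 → 1 → 2 → 3

Answer: 3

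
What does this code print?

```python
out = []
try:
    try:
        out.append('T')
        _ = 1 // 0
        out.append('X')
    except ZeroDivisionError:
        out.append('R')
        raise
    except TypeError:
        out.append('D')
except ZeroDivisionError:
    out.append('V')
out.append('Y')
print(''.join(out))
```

Execution trace: 'T' (inner try body) → 'R' (inner except ZeroDivisionError) → 'V' (outer except ZeroDivisionError) → 'Y' (after the try/except). Output: TRVY

Answer: TRVY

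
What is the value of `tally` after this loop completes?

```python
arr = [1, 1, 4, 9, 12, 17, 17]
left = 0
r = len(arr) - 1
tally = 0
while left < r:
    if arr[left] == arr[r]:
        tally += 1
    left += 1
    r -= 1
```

Count matching pairs from ends
`tally` takes the values: 0

Answer: 0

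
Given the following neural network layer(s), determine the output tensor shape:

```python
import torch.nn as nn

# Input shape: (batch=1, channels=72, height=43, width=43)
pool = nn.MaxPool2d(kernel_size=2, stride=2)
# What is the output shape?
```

Input: (1, 72, 43, 43) -> Output: (1, 72, 21, 21)

Answer: (1, 72, 21, 21)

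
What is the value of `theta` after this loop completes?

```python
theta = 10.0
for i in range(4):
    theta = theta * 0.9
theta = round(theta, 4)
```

Exponential decay: 10.0 * 0.9^4
`theta` takes the values: 10.0 → 9.0 → 8.1 → 7.29 → 6.561

Answer: 6.561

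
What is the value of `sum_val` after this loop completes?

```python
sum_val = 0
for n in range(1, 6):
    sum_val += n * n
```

Sum of squares 1² to 5² = 55
`sum_val` takes the values: 0 → 1 → 5 → 14 → 30 → 55

Answer: 55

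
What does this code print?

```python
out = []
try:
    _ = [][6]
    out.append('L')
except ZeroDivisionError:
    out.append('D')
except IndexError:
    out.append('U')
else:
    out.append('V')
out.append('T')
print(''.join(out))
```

Execution trace: 'U' (except IndexError) → 'T' (after the try/except). Output: UT

Answer: UT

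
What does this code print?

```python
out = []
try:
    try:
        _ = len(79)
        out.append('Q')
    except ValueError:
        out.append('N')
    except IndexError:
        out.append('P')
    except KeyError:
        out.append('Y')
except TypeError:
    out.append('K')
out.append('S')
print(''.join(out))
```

Execution trace: 'K' (outer except TypeError) → 'S' (after the try/except). Output: KS

Answer: KS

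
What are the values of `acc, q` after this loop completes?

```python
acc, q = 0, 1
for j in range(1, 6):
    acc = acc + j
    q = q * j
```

Sum and factorial of 1 to 5
`acc, q` takes the values: (0, 1) → (1, 1) → (3, 1) → (3, 2) → (6, 2) → (6, 6) → (10, 6) → (10, 24) → (15, 24) → (15, 120)

Answer: 15, 120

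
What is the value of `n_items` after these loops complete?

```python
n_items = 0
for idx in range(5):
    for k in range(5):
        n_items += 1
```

5 * 5 = 25
`n_items` takes the values: 0 → 1 → 2 → 3 → 4 → 5 → 6 → 7 → 8 → 9 → 10 → 11 → 12 → 13 → 14 → 15 → 16 → 17 → 18 → 19 → 20 → 21 → 22 → 23 → 24 → 25

Answer: 25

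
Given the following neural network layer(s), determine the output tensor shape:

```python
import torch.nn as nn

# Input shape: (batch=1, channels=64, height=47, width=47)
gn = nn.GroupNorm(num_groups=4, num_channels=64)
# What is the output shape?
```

Input: (1, 64, 47, 47) -> Output: (1, 64, 47, 47)

Answer: (1, 64, 47, 47)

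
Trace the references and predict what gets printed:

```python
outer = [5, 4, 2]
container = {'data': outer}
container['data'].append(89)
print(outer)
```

Key concept: dict holds reference to list.
Step by step:
`outer = [5, 4, 2]` → outer = [5, 4, 2]
`container = {'data': outer}` → container = {'data': [5, 4, 2]}
`container['data'].append(89)` → outer = [5, 4, 2, 89]; container = {'data': [5, 4, 2, 89]}
`print(outer)` → prints [5, 4, 2, 89]

Answer: [5, 4, 2, 89]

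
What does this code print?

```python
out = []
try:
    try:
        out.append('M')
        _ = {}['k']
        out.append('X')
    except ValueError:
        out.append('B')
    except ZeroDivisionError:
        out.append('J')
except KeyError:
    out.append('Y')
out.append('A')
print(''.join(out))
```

Execution trace: 'M' (try body) → 'Y' (outer except KeyError) → 'A' (after the try/except). Output: MYA

Answer: MYA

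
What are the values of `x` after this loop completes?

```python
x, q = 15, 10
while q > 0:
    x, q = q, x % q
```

GCD of 15 and 10
`x` takes the values: 15 → 10 → 5

Answer: 5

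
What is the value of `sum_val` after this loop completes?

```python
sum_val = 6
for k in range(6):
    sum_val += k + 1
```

Start at 6, add 1 to 6 = 27
`sum_val` takes the values: 6 → 7 → 9 → 12 → 16 → 21 → 27

Answer: 27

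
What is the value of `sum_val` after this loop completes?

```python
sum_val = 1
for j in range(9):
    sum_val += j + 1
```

Start at 1, add 1 to 9 = 46
`sum_val` takes the values: 1 → 2 → 4 → 7 → 11 → 16 → 22 → 29 → 37 → 46

Answer: 46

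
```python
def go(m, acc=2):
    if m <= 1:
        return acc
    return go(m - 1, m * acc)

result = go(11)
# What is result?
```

Accumulator trace (n, acc): (11, 2) -> (10, 22) -> (9, 220) -> (8, 1980) -> (7, 15840) -> (6, 110880) -> (5, 665280) -> (4, 3326400) -> (3, 13305600) -> (2, 39916800) -> (1, 79833600) -> return 79833600

Answer: 79833600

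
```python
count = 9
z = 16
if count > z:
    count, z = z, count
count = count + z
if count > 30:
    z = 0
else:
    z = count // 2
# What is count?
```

Trace:
`count = 9` → count = 9
`z = 16` → z = 16
`if count > z: ...` → count > z is False → no variable changes
`count = count + z` → count = 25
`if count > 30: ...` → count > 30 is False, take else branch → z = 12
So count = 25

Answer: 25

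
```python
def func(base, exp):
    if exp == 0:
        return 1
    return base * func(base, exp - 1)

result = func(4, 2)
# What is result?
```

func(4, 2) = 4 * 4 = 16

Answer: 16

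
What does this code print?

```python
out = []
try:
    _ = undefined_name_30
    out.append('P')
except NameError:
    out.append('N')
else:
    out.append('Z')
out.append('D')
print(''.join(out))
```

Execution trace: 'N' (except NameError) → 'D' (after the try/except). Output: ND

Answer: ND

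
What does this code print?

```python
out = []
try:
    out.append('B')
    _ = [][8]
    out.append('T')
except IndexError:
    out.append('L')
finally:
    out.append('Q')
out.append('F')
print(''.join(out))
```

Execution trace: 'B' (try body) → 'L' (except IndexError) → 'Q' (finally) → 'F' (after the try/except). Output: BLQF

Answer: BLQF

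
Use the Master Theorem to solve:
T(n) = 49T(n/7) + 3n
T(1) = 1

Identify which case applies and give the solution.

a=49, b=7, f(n)=3n. log_7(49) = 2. Since c=1 < 2, Case 1 applies: T(n) = Θ(n^log_b(a)) = O(n^2).

Answer: O(n^2) - Case 1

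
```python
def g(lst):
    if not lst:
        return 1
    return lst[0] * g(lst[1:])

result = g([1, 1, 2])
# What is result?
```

Product over [1, 1, 2] = 1 * 1 * 2 = 2

Answer: 2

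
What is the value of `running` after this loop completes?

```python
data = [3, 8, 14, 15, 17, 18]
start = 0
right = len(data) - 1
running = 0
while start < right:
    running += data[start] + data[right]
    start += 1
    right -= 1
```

Sum of pairs from ends
`running` takes the values: 0 → 21 → 46 → 75

Answer: 75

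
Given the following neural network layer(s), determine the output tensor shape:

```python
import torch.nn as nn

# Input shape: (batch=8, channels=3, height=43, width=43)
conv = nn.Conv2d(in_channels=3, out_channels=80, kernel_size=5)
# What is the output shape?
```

Input: (8, 3, 43, 43) -> Output: (8, 80, 39, 39)

Answer: (8, 80, 39, 39)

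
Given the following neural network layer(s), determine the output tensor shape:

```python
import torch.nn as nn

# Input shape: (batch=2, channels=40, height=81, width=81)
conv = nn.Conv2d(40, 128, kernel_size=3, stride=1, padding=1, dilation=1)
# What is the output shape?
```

Input: (2, 40, 81, 81) -> Output: (2, 128, 81, 81)

Answer: (2, 128, 81, 81)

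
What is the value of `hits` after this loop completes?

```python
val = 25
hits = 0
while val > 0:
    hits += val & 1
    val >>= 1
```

Count set bits in 25 (binary: 0b11001)
`hits` takes the values: 0 → 1 → 2 → 3

Answer: 3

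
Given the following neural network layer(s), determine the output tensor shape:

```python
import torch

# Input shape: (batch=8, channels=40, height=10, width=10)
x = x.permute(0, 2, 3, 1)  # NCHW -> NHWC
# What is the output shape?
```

Input: (8, 40, 10, 10) -> Output: (8, 10, 10, 40)

Answer: (8, 10, 10, 40)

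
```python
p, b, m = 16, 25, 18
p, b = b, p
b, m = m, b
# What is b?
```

Trace:
`p, b, m = 16, 25, 18` → p = 16; b = 25; m = 18
`p, b = b, p` → p = 25; b = 16
`b, m = m, b` → b = 18; m = 16
So b = 18

Answer: 18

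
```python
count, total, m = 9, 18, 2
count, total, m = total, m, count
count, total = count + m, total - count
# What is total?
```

Trace:
`count, total, m = 9, 18, 2` → count = 9; total = 18; m = 2
`count, total, m = total, m, count` → count = 18; total = 2; m = 9
`count, total = count + m, total - count` → count = 27; total = -16
So total = -16

Answer: -16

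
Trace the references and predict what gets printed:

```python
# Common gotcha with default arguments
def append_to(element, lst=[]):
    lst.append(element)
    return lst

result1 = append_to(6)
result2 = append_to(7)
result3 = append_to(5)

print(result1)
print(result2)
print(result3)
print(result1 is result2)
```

Key concept: mutable default argument gotcha.
Step by step:
`result1 = append_to(6)` → result1 = [6]
`result2 = append_to(7)` → result1 = [6, 7] (same object as result2); result2 = [6, 7] (same object as result1)
`result3 = append_to(5)` → result1 = [6, 7, 5] (same object as result2, result3); result2 = [6, 7, 5] (same object as result1, result3); result3 = [6, 7, 5] (same object as result1, result2)
`print(result1)` → prints [6, 7, 5]
`print(result2)` → prints [6, 7, 5]
`print(result3)` → prints [6, 7, 5]
`print(result1 is result2)` → prints True

Answer:
[6, 7, 5]
[6, 7, 5]
[6, 7, 5]
True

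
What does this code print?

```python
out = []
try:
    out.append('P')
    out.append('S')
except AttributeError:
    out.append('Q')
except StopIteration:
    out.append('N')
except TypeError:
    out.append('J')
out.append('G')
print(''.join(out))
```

Execution trace: 'P' (try body) → 'S' (try body, no exception) → 'G' (after the try/except). Output: PSG

Answer: PSG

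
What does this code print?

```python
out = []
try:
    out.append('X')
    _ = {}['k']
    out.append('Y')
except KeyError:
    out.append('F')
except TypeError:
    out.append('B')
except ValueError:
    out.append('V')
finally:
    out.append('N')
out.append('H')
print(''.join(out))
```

Execution trace: 'X' (try body) → 'F' (except KeyError) → 'N' (finally) → 'H' (after the try/except). Output: XFNH

Answer: XFNH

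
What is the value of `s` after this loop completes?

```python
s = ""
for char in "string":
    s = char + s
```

Reverse 'string'
`s` takes the values: "" → "s" → "ts" → "rts" → "irts" → "nirts" → "gnirts"

Answer: "gnirts"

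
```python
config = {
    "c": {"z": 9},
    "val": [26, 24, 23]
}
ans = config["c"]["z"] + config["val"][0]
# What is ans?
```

Trace:
`config = { ...` → config = {'c': {'z': 9}, 'val': [26, 24, 23]}
`ans = config["c"]["z"] + config["val"][0]` → ans = 35
So ans = 35

Answer: 35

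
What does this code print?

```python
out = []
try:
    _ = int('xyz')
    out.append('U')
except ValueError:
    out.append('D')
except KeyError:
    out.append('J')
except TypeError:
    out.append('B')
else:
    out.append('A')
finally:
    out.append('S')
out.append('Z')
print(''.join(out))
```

Execution trace: 'D' (except ValueError) → 'S' (finally) → 'Z' (after the try/except). Output: DSZ

Answer: DSZ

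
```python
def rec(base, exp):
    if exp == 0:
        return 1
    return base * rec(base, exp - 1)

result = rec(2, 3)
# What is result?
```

rec(2, 3) = 2 * 2 * 2 = 8

Answer: 8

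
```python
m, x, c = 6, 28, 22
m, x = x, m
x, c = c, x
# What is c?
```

Trace:
`m, x, c = 6, 28, 22` → m = 6; x = 28; c = 22
`m, x = x, m` → m = 28; x = 6
`x, c = c, x` → x = 22; c = 6
So c = 6

Answer: 6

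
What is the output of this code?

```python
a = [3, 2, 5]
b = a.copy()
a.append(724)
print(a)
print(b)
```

Key concept: list.copy() creates independent copy.
Step by step:
`a = [3, 2, 5]` → a = [3, 2, 5]
`b = a.copy()` → b = [3, 2, 5]
`a.append(724)` → a = [3, 2, 5, 724]
`print(a)` → prints [3, 2, 5, 724]
`print(b)` → prints [3, 2, 5]

Answer:
[3, 2, 5, 724]
[3, 2, 5]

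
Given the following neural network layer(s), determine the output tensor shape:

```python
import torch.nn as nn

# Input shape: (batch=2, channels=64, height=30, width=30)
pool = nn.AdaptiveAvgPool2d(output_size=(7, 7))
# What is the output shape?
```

Input: (2, 64, 30, 30) -> Output: (2, 64, 7, 7)

Answer: (2, 64, 7, 7)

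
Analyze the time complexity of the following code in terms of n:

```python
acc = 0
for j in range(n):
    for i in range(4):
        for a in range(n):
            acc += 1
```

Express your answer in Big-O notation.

Each loop level contributes: n × 1 × n. Multiplying the contributions gives O(n^2).

Answer: O(n^2)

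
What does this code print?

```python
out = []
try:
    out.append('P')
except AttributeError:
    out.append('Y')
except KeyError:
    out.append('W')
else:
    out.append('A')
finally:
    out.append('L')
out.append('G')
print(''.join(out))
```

Execution trace: 'P' (try body, no exception) → 'A' (else) → 'L' (finally) → 'G' (after the try/except). Output: PALG

Answer: PALG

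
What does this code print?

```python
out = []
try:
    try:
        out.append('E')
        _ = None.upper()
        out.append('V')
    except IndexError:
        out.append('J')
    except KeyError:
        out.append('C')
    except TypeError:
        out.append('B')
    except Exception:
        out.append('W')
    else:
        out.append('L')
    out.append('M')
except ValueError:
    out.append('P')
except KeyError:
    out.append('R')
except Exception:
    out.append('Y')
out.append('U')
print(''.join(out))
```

Execution trace: 'E' (inner try body) → 'W' (inner except Exception) → 'M' (try body, no exception) → 'U' (after the try/except). Output: EWMU

Answer: EWMU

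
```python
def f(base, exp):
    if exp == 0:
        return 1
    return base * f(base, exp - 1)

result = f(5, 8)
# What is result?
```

f(5, 8) = 5 * 5 * 5 * 5 * 5 * 5 * 5 * 5 = 390625

Answer: 390625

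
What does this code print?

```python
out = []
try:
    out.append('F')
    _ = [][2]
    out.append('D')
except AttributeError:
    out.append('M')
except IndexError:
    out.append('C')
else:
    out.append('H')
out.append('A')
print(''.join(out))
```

Execution trace: 'F' (try body) → 'C' (except IndexError) → 'A' (after the try/except). Output: FCA

Answer: FCA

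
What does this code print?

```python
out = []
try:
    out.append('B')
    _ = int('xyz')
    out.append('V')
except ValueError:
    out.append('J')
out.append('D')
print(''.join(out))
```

Execution trace: 'B' (try body) → 'J' (except ValueError) → 'D' (after the try/except). Output: BJD

Answer: BJD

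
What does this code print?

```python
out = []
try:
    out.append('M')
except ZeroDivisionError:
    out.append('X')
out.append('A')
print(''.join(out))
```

Execution trace: 'M' (try body, no exception) → 'A' (after the try/except). Output: MA

Answer: MA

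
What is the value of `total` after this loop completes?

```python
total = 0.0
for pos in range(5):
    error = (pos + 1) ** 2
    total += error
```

Sum of squared losses 1² + 2² + ... + 5²
`total` takes the values: 0.0 → 1.0 → 5.0 → 14.0 → 30.0 → 55.0

Answer: 55.0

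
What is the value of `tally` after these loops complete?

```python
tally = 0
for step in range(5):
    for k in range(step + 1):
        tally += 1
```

Triangle: 1 + 2 + ... + 5
`tally` takes the values: 0 → 1 → 2 → 3 → 4 → 5 → 6 → 7 → 8 → 9 → 10 → 11 → 12 → 13 → 14 → 15

Answer: 15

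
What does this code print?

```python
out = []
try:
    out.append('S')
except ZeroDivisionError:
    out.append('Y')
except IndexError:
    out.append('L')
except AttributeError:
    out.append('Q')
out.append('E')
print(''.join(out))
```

Execution trace: 'S' (try body, no exception) → 'E' (after the try/except). Output: SE

Answer: SE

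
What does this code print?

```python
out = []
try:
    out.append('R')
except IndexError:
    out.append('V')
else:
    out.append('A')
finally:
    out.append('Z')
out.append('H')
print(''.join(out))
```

Execution trace: 'R' (try body, no exception) → 'A' (else) → 'Z' (finally) → 'H' (after the try/except). Output: RAZH

Answer: RAZH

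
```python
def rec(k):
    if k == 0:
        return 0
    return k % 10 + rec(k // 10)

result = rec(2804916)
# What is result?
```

Sum of digits of 2804916: 6 + 1 + 9 + 4 + 0 + 8 + 2 = 30

Answer: 30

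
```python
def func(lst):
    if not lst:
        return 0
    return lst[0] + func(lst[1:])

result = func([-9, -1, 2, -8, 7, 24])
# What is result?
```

(-9) + (-1) + 2 + (-8) + 7 + 24 + 0 = 15

Answer: 15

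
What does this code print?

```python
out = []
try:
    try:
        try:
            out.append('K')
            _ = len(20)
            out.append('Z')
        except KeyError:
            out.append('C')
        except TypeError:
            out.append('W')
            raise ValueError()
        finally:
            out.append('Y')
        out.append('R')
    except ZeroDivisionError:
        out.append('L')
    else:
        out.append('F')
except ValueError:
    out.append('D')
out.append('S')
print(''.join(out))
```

Execution trace: 'K' (inner try body) → 'W' (inner except TypeError) → 'Y' (inner finally) → 'D' (outer except ValueError) → 'S' (after the try/except). Output: KWYDS

Answer: KWYDS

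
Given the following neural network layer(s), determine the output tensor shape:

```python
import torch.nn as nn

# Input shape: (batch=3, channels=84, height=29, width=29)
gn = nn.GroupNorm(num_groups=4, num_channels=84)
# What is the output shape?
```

Input: (3, 84, 29, 29) -> Output: (3, 84, 29, 29)

Answer: (3, 84, 29, 29)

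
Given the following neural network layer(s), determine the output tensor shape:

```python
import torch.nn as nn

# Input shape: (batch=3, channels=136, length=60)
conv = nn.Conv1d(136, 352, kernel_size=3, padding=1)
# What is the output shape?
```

Input: (3, 136, 60) -> Output: (3, 352, 60)

Answer: (3, 352, 60)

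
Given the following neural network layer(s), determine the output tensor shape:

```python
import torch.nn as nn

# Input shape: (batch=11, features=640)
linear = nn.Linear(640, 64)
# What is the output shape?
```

Input: (11, 640) -> Output: (11, 64)

Answer: (11, 64)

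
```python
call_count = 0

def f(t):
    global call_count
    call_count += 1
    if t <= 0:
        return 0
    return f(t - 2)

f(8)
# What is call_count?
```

Linear recursion stepping by 2: 5 calls from t=8 down to ≤0.

Answer: 5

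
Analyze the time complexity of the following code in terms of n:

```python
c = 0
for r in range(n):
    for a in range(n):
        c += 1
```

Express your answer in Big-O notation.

Each loop level contributes: n × n. Multiplying the contributions gives O(n^2).

Answer: O(n^2)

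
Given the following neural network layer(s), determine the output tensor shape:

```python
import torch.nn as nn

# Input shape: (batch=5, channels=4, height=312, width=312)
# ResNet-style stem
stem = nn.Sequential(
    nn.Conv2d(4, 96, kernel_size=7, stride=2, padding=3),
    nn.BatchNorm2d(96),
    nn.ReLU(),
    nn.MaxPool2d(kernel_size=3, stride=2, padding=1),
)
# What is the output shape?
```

Input: (5, 4, 312, 312) -> after Conv2d 7x7 stride=2: (5, 96, 156, 156) -> Output: (5, 96, 78, 78)

Answer: (5, 96, 78, 78)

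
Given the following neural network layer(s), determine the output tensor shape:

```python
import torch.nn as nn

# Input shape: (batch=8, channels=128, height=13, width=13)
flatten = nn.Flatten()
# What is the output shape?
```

Input: (8, 128, 13, 13) -> Output: (8, 21632)

Answer: (8, 21632)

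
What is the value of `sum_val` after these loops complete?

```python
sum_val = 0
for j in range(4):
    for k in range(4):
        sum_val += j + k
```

Sum of all j+k for j,k in 4x4
`sum_val` takes the values: 0 → 1 → 3 → 6 → 7 → 9 → 12 → 16 → 18 → 21 → 25 → 30 → 33 → 37 → 42 → 48

Answer: 48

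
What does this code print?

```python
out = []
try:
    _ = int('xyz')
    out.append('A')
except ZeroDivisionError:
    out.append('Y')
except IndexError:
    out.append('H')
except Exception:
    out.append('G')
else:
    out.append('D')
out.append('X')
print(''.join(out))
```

Execution trace: 'G' (except Exception) → 'X' (after the try/except). Output: GX

Answer: GX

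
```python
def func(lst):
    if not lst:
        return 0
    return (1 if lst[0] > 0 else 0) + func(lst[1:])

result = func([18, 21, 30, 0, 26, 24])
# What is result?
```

Count of positive elements in [18, 21, 30, 0, 26, 24] = 5

Answer: 5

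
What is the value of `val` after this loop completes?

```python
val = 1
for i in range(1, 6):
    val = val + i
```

Start at 1, add 1 through 5
`val` takes the values: 1 → 2 → 4 → 7 → 11 → 16

Answer: 16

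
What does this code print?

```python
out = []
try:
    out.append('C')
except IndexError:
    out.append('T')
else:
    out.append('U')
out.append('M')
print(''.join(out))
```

Execution trace: 'C' (try body, no exception) → 'U' (else) → 'M' (after the try/except). Output: CUM

Answer: CUM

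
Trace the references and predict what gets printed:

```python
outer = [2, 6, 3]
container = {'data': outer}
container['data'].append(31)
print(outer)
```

Key concept: dict holds reference to list.
Step by step:
`outer = [2, 6, 3]` → outer = [2, 6, 3]
`container = {'data': outer}` → container = {'data': [2, 6, 3]}
`container['data'].append(31)` → outer = [2, 6, 3, 31]; container = {'data': [2, 6, 3, 31]}
`print(outer)` → prints [2, 6, 3, 31]

Answer: [2, 6, 3, 31]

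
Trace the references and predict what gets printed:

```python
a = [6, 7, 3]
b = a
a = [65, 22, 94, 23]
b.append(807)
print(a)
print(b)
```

Key concept: rebinding vs mutation: a is rebound to a new list, b still points at the original.
Step by step:
`a = [6, 7, 3]` → a = [6, 7, 3]
`b = a` → b = [6, 7, 3] (same object as a)
`a = [65, 22, 94, 23]` → a = [65, 22, 94, 23]
`b.append(807)` → b = [6, 7, 3, 807]
`print(a)` → prints [65, 22, 94, 23]
`print(b)` → prints [6, 7, 3, 807]

Answer:
[65, 22, 94, 23]
[6, 7, 3, 807]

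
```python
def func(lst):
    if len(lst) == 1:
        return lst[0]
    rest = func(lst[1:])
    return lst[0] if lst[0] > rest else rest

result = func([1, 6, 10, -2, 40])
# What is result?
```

Recursive max over [1, 6, 10, -2, 40] = 40

Answer: 40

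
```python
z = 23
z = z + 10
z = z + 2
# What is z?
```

Trace:
`z = 23` → z = 23
`z = z + 10` → z = 33
`z = z + 2` → z = 35
So z = 35

Answer: 35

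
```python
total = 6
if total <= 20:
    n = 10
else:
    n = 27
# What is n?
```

Trace:
`total = 6` → total = 6
`if total <= 20: ...` → total <= 20 is True → n = 10
So n = 10

Answer: 10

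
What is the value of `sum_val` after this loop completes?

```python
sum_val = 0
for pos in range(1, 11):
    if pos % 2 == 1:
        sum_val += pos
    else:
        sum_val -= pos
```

Add odd, subtract even
`sum_val` takes the values: 0 → 1 → -1 → 2 → -2 → 3 → -3 → 4 → -4 → 5 → -5

Answer: -5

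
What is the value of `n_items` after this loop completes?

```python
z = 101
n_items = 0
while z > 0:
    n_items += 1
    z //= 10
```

Count digits by repeated division by 10
`n_items` takes the values: 0 → 1 → 2 → 3

Answer: 3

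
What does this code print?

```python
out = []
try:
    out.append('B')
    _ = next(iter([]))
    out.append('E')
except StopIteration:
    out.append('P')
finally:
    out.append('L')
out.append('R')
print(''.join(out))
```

Execution trace: 'B' (try body) → 'P' (except StopIteration) → 'L' (finally) → 'R' (after the try/except). Output: BPLR

Answer: BPLR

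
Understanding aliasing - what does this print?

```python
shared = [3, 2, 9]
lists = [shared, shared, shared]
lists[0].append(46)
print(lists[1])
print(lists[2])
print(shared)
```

Key concept: list of same reference.
Step by step:
`shared = [3, 2, 9]` → shared = [3, 2, 9]
`lists = [shared, shared, shared]` → lists = [[3, 2, 9], [3, 2, 9], [3, 2, 9]]
`lists[0].append(46)` → shared = [3, 2, 9, 46]; lists = [[3, 2, 9, 46], [3, 2, 9, 46], [3, 2, 9, 46]]
`print(lists[1])` → prints [3, 2, 9, 46]
`print(lists[2])` → prints [3, 2, 9, 46]
`print(shared)` → prints [3, 2, 9, 46]

Answer:
[3, 2, 9, 46]
[3, 2, 9, 46]
[3, 2, 9, 46]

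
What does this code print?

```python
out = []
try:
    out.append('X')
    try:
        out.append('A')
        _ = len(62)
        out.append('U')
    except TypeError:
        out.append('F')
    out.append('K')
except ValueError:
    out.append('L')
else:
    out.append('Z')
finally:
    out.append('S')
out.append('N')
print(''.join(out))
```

Execution trace: 'X' (try body) → 'A' (inner try body) → 'F' (inner except TypeError) → 'K' (try body, no exception) → 'Z' (else) → 'S' (finally) → 'N' (after the try/except). Output: XAFKZSN

Answer: XAFKZSN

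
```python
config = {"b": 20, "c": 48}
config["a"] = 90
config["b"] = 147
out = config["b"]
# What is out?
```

Trace:
`config = {"b": 20, "c": 48}` → config = {'b': 20, 'c': 48}
`config["a"] = 90` → config = {'b': 20, 'c': 48, 'a': 90}
`config["b"] = 147` → config = {'b': 147, 'c': 48, 'a': 90}
`out = config["b"]` → out = 147
So out = 147

Answer: 147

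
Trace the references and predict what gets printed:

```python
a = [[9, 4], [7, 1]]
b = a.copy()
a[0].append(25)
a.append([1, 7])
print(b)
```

Key concept: shallow copy with nested lists.
Step by step:
`a = [[9, 4], [7, 1]]` → a = [[9, 4], [7, 1]]
`b = a.copy()` → b = [[9, 4], [7, 1]]
`a[0].append(25)` → a = [[9, 4, 25], [7, 1]]; b = [[9, 4, 25], [7, 1]]
`a.append([1, 7])` → a = [[9, 4, 25], [7, 1], [1, 7]]
`print(b)` → prints [[9, 4, 25], [7, 1]]

Answer: [[9, 4, 25], [7, 1]]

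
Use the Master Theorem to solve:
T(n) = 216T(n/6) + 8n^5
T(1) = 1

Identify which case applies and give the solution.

a=216, b=6, f(n)=8n^5. log_6(216) = 3. Since c=5 > 3 and the regularity condition holds (216(n/6)^5 = (216/6^5)n^5 with 216/6^5 < 1), Case 3 applies: T(n) = Θ(f(n)) = O(n^5).

Answer: O(n^5) - Case 3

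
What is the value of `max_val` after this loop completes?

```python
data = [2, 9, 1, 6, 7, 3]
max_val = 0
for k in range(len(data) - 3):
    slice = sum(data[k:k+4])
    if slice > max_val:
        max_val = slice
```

Max sum of 4-element window in [2, 9, 1, 6, 7, 3]
`max_val` takes the values: 0 → 18 → 23

Answer: 23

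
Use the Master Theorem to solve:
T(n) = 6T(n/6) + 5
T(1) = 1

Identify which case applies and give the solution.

a=6, b=6, f(n)=5. log_6(6) = 1. Since c=0 < 1, Case 1 applies: T(n) = Θ(n^log_b(a)) = O(n).

Answer: O(n) - Case 1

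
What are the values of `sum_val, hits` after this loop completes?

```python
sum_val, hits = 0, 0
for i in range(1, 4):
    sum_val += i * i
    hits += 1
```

Sum of squares and count
`sum_val, hits` takes the values: (0, 0) → (1, 0) → (1, 1) → (5, 1) → (5, 2) → (14, 2) → (14, 3)

Answer: 14, 3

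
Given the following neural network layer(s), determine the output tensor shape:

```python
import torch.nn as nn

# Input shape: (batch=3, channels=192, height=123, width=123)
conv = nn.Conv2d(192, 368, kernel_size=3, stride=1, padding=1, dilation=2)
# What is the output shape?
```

Input: (3, 192, 123, 123) -> Output: (3, 368, 121, 121)

Answer: (3, 368, 121, 121)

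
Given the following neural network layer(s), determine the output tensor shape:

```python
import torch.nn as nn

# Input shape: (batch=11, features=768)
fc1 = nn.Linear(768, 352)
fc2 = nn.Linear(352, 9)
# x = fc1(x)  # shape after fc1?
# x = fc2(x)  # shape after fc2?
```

Input: (11, 768) -> after fc1: (11, 352) -> Output: (11, 9)

Answer: (11, 9)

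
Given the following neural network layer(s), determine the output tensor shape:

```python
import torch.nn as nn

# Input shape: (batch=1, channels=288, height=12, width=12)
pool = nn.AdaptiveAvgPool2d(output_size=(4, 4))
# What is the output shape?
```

Input: (1, 288, 12, 12) -> Output: (1, 288, 4, 4)

Answer: (1, 288, 4, 4)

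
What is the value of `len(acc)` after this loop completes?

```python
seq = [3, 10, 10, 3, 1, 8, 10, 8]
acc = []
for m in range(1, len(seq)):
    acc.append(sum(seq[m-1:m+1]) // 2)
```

Number of 2-element averages
`acc` takes the values: [] → [6] → [6, 10] → [6, 10, 6] → [6, 10, 6, 2] → [6, 10, 6, 2, 4] → [6, 10, 6, 2, 4, 9] → [6, 10, 6, 2, 4, 9, 9]
So `len(acc)` = 7

Answer: 7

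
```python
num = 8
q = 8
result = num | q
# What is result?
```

Trace:
`num = 8` → num = 8
`q = 8` → q = 8
`result = num | q` → result = 8
So result = 8

Answer: 8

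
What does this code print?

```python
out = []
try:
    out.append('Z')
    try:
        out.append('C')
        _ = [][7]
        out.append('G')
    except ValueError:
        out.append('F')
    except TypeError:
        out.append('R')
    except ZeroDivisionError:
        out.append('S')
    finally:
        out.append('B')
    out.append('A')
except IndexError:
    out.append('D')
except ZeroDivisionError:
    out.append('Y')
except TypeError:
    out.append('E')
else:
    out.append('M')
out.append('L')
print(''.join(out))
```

Execution trace: 'Z' (try body) → 'C' (inner try body) → 'B' (inner finally) → 'D' (except IndexError) → 'L' (after the try/except). Output: ZCBDL

Answer: ZCBDL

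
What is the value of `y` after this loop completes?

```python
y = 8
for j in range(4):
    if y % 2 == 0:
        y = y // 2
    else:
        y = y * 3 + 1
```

Collatz-style transformation from 8
`y` takes the values: 8 → 4 → 2 → 1 → 4

Answer: 4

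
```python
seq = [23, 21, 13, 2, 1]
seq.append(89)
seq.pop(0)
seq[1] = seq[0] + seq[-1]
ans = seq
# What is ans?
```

Trace:
`seq = [23, 21, 13, 2, 1]` → seq = [23, 21, 13, 2, 1]
`seq.append(89)` → seq = [23, 21, 13, 2, 1, 89]
`seq.pop(0)` → seq = [21, 13, 2, 1, 89]
`seq[1] = seq[0] + seq[-1]` → seq = [21, 110, 2, 1, 89]
`ans = seq` → ans = [21, 110, 2, 1, 89]
So ans = [21, 110, 2, 1, 89]

Answer: [21, 110, 2, 1, 89]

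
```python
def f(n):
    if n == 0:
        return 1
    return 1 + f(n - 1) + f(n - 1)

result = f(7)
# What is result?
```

f(n) = 1 + 2·f(n-1), f(0)=1. Closed form: (1+1)·2^7 - 1 = 255.

Answer: 255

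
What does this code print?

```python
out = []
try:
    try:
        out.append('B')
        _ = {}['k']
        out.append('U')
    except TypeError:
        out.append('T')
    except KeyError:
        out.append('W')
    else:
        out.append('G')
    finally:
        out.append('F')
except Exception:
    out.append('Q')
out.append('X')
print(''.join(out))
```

Execution trace: 'B' (inner try body) → 'W' (inner except KeyError) → 'F' (inner finally) → 'X' (after the try/except). Output: BWFX

Answer: BWFX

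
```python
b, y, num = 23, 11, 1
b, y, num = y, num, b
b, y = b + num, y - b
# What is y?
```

Trace:
`b, y, num = 23, 11, 1` → b = 23; y = 11; num = 1
`b, y, num = y, num, b` → b = 11; y = 1; num = 23
`b, y = b + num, y - b` → b = 34; y = -10
So y = -10

Answer: -10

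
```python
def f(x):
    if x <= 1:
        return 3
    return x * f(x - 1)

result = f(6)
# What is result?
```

f(6) = 6 * 5 * 4 * 3 * 2 * 3 = 2160

Answer: 2160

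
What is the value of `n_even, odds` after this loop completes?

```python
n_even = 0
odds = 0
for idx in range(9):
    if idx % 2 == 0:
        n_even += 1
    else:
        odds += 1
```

Count evens and odds in range(9)
`n_even, odds` takes the values: (0, 0) → (1, 0) → (1, 1) → (2, 1) → (2, 2) → (3, 2) → (3, 3) → (4, 3) → (4, 4) → (5, 4)

Answer: 5, 4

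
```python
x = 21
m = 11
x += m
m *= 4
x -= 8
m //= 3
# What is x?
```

Trace:
`x = 21` → x = 21
`m = 11` → m = 11
`x += m` → x = 32
`m *= 4` → m = 44
`x -= 8` → x = 24
`m //= 3` → m = 14
So x = 24

Answer: 24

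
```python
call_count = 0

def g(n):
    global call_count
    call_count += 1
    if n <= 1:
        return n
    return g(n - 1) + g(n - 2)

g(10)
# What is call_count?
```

Calls(n) = 1 + Calls(n-1) + Calls(n-2); Calls(0)=Calls(1)=1. For n=10 this gives 177.

Answer: 177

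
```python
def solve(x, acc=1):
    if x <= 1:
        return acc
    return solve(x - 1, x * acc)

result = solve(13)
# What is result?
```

Accumulator trace (n, acc): (13, 1) -> (12, 13) -> (11, 156) -> (10, 1716) -> (9, 17160) -> (8, 154440) -> (7, 1235520) -> (6, 8648640) -> (5, 51891840) -> (4, 259459200) -> (3, 1037836800) -> (2, 3113510400) -> (1, 6227020800) -> return 6227020800

Answer: 6227020800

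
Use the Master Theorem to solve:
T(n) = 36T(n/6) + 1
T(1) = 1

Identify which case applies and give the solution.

a=36, b=6, f(n)=1. log_6(36) = 2. Since c=0 < 2, Case 1 applies: T(n) = Θ(n^log_b(a)) = O(n^2).

Answer: O(n^2) - Case 1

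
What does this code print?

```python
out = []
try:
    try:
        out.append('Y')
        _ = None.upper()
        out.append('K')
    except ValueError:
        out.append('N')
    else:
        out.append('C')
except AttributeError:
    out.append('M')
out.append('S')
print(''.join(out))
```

Execution trace: 'Y' (inner try body) → 'M' (outer except AttributeError) → 'S' (after the try/except). Output: YMS

Answer: YMS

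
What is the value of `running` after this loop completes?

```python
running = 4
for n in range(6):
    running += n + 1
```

Start at 4, add 1 to 6 = 25
`running` takes the values: 4 → 5 → 7 → 10 → 14 → 19 → 25

Answer: 25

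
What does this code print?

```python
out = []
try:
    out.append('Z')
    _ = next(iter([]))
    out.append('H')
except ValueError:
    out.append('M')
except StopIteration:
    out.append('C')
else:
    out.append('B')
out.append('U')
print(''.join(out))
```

Execution trace: 'Z' (try body) → 'C' (except StopIteration) → 'U' (after the try/except). Output: ZCU

Answer: ZCU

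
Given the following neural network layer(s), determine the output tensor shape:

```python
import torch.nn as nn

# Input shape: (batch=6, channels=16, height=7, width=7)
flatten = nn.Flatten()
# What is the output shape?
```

Input: (6, 16, 7, 7) -> Output: (6, 784)

Answer: (6, 784)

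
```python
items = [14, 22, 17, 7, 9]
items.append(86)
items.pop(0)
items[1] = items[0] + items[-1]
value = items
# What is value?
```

Trace:
`items = [14, 22, 17, 7, 9]` → items = [14, 22, 17, 7, 9]
`items.append(86)` → items = [14, 22, 17, 7, 9, 86]
`items.pop(0)` → items = [22, 17, 7, 9, 86]
`items[1] = items[0] + items[-1]` → items = [22, 108, 7, 9, 86]
`value = items` → value = [22, 108, 7, 9, 86]
So value = [22, 108, 7, 9, 86]

Answer: [22, 108, 7, 9, 86]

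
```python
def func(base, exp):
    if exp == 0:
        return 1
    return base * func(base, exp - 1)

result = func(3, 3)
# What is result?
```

func(3, 3) = 3 * 3 * 3 = 27

Answer: 27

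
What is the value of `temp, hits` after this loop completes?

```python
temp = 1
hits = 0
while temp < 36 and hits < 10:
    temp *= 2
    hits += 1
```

Double until >= 36 or 10 iterations
`temp, hits` takes the values: (1, 0) → (2, 0) → (2, 1) → (4, 1) → (4, 2) → (8, 2) → (8, 3) → (16, 3) → (16, 4) → (32, 4) → (32, 5) → (64, 5) → (64, 6)

Answer: 64, 6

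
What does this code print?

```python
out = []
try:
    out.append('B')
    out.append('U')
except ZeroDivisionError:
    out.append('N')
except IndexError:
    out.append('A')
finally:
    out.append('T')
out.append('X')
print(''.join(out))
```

Execution trace: 'B' (try body) → 'U' (try body, no exception) → 'T' (finally) → 'X' (after the try/except). Output: BUTX

Answer: BUTX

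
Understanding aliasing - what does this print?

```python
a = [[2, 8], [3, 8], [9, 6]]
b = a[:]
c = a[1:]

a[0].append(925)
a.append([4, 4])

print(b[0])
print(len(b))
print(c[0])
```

Key concept: slice with nested mutation.
Step by step:
`a = [[2, 8], [3, 8], [9, 6]]` → a = [[2, 8], [3, 8], [9, 6]]
`b = a[:]` → b = [[2, 8], [3, 8], [9, 6]]
`c = a[1:]` → c = [[3, 8], [9, 6]]
`a[0].append(925)` → a = [[2, 8, 925], [3, 8], [9, 6]]; b = [[2, 8, 925], [3, 8], [9, 6]]
`a.append([4, 4])` → a = [[2, 8, 925], [3, 8], [9, 6], [4, 4]]
`print(b[0])` → prints [2, 8, 925]
`print(len(b))` → prints 3
`print(c[0])` → prints [3, 8]

Answer:
[2, 8, 925]
3
[3, 8]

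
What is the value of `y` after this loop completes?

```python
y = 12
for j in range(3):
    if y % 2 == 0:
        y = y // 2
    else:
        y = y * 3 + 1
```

Collatz-style transformation from 12
`y` takes the values: 12 → 6 → 3 → 10

Answer: 10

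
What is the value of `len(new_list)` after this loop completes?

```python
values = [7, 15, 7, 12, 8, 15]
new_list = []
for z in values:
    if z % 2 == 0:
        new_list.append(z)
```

Count even numbers in [7, 15, 7, 12, 8, 15]
`new_list` takes the values: [] → [12] → [12, 8]
So `len(new_list)` = 2

Answer: 2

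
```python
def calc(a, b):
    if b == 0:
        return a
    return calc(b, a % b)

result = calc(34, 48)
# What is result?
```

calc(34, 48) -> calc(48, 34) -> calc(34, 14) -> calc(14, 6) -> calc(6, 2) -> calc(2, 0) -> 2

Answer: 2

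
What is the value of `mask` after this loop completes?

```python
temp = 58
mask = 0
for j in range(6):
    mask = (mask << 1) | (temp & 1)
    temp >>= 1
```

Reverse lowest 6 bits of 58
`mask` takes the values: 0 → 1 → 2 → 5 → 11 → 23

Answer: 23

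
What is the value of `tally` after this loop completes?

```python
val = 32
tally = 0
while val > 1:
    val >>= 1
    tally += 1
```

Count right shifts until 1
`tally` takes the values: 0 → 1 → 2 → 3 → 4 → 5

Answer: 5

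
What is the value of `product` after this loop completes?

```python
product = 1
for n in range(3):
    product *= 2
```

2^3 = 8
`product` takes the values: 1 → 2 → 4 → 8

Answer: 8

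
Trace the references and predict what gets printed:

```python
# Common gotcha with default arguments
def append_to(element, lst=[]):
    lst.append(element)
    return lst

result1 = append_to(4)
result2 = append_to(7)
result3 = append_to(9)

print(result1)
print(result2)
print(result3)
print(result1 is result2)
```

Key concept: mutable default argument gotcha.
Step by step:
`result1 = append_to(4)` → result1 = [4]
`result2 = append_to(7)` → result1 = [4, 7] (same object as result2); result2 = [4, 7] (same object as result1)
`result3 = append_to(9)` → result1 = [4, 7, 9] (same object as result2, result3); result2 = [4, 7, 9] (same object as result1, result3); result3 = [4, 7, 9] (same object as result1, result2)
`print(result1)` → prints [4, 7, 9]
`print(result2)` → prints [4, 7, 9]
`print(result3)` → prints [4, 7, 9]
`print(result1 is result2)` → prints True

Answer:
[4, 7, 9]
[4, 7, 9]
[4, 7, 9]
True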